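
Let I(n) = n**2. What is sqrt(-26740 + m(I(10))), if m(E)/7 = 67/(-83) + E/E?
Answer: 182*I*sqrt(5561)/83 ≈ 163.52*I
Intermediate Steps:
m(E) = 112/83 (m(E) = 7*(67/(-83) + E/E) = 7*(67*(-1/83) + 1) = 7*(-67/83 + 1) = 7*(16/83) = 112/83)
sqrt(-26740 + m(I(10))) = sqrt(-26740 + 112/83) = sqrt(-2219308/83) = 182*I*sqrt(5561)/83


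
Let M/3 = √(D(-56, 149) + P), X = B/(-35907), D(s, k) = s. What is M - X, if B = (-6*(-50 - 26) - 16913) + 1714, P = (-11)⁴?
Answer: -14743/35907 + 3*√14585 ≈ 361.89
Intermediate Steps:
P = 14641
B = -14743 (B = (-6*(-76) - 16913) + 1714 = (456 - 16913) + 1714 = -16457 + 1714 = -14743)
X = 14743/35907 (X = -14743/(-35907) = -14743*(-1/35907) = 14743/35907 ≈ 0.41059)
M = 3*√14585 (M = 3*√(-56 + 14641) = 3*√14585 ≈ 362.31)
M - X = 3*√14585 - 1*14743/35907 = 3*√14585 - 14743/35907 = -14743/35907 + 3*√14585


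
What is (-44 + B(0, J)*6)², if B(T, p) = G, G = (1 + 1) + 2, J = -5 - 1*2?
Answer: 400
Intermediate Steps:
J = -7 (J = -5 - 2 = -7)
G = 4 (G = 2 + 2 = 4)
B(T, p) = 4
(-44 + B(0, J)*6)² = (-44 + 4*6)² = (-44 + 24)² = (-20)² = 400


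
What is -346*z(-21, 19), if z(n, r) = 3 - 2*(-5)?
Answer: -4498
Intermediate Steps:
z(n, r) = 13 (z(n, r) = 3 + 10 = 13)
-346*z(-21, 19) = -346*13 = -4498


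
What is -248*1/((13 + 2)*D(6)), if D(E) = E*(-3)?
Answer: 124/135 ≈ 0.91852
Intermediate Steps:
D(E) = -3*E
-248*1/((13 + 2)*D(6)) = -248*(-1/(18*(13 + 2))) = -248/(15*(-18)) = -248/(-270) = -248*(-1/270) = 124/135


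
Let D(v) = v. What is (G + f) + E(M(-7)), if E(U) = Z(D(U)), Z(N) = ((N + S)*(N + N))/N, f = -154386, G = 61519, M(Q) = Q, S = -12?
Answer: -92905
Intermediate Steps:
Z(N) = -24 + 2*N (Z(N) = ((N - 12)*(N + N))/N = ((-12 + N)*(2*N))/N = (2*N*(-12 + N))/N = -24 + 2*N)
E(U) = -24 + 2*U
(G + f) + E(M(-7)) = (61519 - 154386) + (-24 + 2*(-7)) = -92867 + (-24 - 14) = -92867 - 38 = -92905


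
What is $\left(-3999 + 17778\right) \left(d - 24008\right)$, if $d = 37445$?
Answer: $185148423$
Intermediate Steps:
$\left(-3999 + 17778\right) \left(d - 24008\right) = \left(-3999 + 17778\right) \left(37445 - 24008\right) = 13779 \cdot 13437 = 185148423$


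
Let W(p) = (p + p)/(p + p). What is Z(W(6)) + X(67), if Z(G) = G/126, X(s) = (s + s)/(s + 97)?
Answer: 2131/2583 ≈ 0.82501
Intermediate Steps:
W(p) = 1 (W(p) = (2*p)/((2*p)) = (2*p)*(1/(2*p)) = 1)
X(s) = 2*s/(97 + s) (X(s) = (2*s)/(97 + s) = 2*s/(97 + s))
Z(G) = G/126 (Z(G) = G*(1/126) = G/126)
Z(W(6)) + X(67) = (1/126)*1 + 2*67/(97 + 67) = 1/126 + 2*67/164 = 1/126 + 2*67*(1/164) = 1/126 + 67/82 = 2131/2583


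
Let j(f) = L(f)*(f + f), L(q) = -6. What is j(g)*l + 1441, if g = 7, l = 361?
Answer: -28883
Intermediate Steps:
j(f) = -12*f (j(f) = -6*(f + f) = -12*f)
j(g)*l + 1441 = -12*7*361 + 1441 = -84*361 + 1441 = -30324 + 1441 = -28883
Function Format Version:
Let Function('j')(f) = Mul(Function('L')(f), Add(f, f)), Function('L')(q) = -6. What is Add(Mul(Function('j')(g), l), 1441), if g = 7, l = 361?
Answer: -28883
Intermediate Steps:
Function('j')(f) = Mul(-12, f) (Function('j')(f) = Mul(-6, Add(f, f)) = Mul(-6, Mul(2, f)) = Mul(-12, f))
Add(Mul(Function('j')(g), l), 1441) = Add(Mul(Mul(-12, 7), 361), 1441) = Add(Mul(-84, 361), 1441) = Add(-30324, 1441) = -28883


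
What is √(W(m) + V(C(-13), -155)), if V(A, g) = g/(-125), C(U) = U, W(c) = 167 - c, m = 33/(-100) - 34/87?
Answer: √127886433/870 ≈ 12.998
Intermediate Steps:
m = -6271/8700 (m = 33*(-1/100) - 34*1/87 = -33/100 - 34/87 = -6271/8700 ≈ -0.72080)
V(A, g) = -g/125 (V(A, g) = g*(-1/125) = -g/125)
√(W(m) + V(C(-13), -155)) = √((167 - 1*(-6271/8700)) - 1/125*(-155)) = √((167 + 6271/8700) + 31/25) = √(1459171/8700 + 31/25) = √(1469959/8700) = √127886433/870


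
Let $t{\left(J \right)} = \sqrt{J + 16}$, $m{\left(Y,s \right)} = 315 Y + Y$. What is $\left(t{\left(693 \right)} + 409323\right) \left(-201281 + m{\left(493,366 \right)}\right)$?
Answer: $-18621331239 - 45493 \sqrt{709} \approx -1.8623 \cdot 10^{10}$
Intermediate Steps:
$m{\left(Y,s \right)} = 316 Y$
$t{\left(J \right)} = \sqrt{16 + J}$
$\left(t{\left(693 \right)} + 409323\right) \left(-201281 + m{\left(493,366 \right)}\right) = \left(\sqrt{16 + 693} + 409323\right) \left(-201281 + 316 \cdot 493\right) = \left(\sqrt{709} + 409323\right) \left(-201281 + 155788\right) = \left(409323 + \sqrt{709}\right) \left(-45493\right) = -18621331239 - 45493 \sqrt{709}$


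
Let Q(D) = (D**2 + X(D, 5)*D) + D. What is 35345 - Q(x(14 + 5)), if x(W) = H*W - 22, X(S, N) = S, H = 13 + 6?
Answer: -194836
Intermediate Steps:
H = 19
x(W) = -22 + 19*W (x(W) = 19*W - 22 = -22 + 19*W)
Q(D) = D + 2*D**2 (Q(D) = (D**2 + D*D) + D = (D**2 + D**2) + D = 2*D**2 + D = D + 2*D**2)
35345 - Q(x(14 + 5)) = 35345 - (-22 + 19*(14 + 5))*(1 + 2*(-22 + 19*(14 + 5))) = 35345 - (-22 + 19*19)*(1 + 2*(-22 + 19*19)) = 35345 - (-22 + 361)*(1 + 2*(-22 + 361)) = 35345 - 339*(1 + 2*339) = 35345 - 339*(1 + 678) = 35345 - 339*679 = 35345 - 1*230181 = 35345 - 230181 = -194836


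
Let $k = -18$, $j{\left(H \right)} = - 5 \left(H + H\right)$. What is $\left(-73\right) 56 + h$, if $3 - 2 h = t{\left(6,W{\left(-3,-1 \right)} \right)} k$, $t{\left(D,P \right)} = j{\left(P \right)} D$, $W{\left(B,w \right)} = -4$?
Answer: $- \frac{3853}{2} \approx -1926.5$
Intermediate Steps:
$j{\left(H \right)} = - 10 H$ ($j{\left(H \right)} = - 5 \cdot 2 H = - 10 H$)
$t{\left(D,P \right)} = - 10 D P$ ($t{\left(D,P \right)} = - 10 P D = - 10 D P$)
$h = \frac{4323}{2}$ ($h = \frac{3}{2} - \frac{\left(-10\right) 6 \left(-4\right) \left(-18\right)}{2} = \frac{3}{2} - \frac{240 \left(-18\right)}{2} = \frac{3}{2} - -2160 = \frac{3}{2} + 2160 = \frac{4323}{2} \approx 2161.5$)
$\left(-73\right) 56 + h = \left(-73\right) 56 + \frac{4323}{2} = -4088 + \frac{4323}{2} = - \frac{3853}{2}$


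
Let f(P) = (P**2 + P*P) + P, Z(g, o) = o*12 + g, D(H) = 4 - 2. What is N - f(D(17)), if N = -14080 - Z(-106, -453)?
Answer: -8548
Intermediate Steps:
D(H) = 2
Z(g, o) = g + 12*o (Z(g, o) = 12*o + g = g + 12*o)
f(P) = P + 2*P**2 (f(P) = (P**2 + P**2) + P = 2*P**2 + P = P + 2*P**2)
N = -8538 (N = -14080 - (-106 + 12*(-453)) = -14080 - (-106 - 5436) = -14080 - 1*(-5542) = -14080 + 5542 = -8538)
N - f(D(17)) = -8538 - 2*(1 + 2*2) = -8538 - 2*(1 + 4) = -8538 - 2*5 = -8538 - 1*10 = -8538 - 10 = -8548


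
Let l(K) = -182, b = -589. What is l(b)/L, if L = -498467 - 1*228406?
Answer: 26/103839 ≈ 0.00025039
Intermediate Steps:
L = -726873 (L = -498467 - 228406 = -726873)
l(b)/L = -182/(-726873) = -182*(-1/726873) = 26/103839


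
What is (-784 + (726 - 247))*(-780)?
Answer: 237900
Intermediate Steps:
(-784 + (726 - 247))*(-780) = (-784 + 479)*(-780) = -305*(-780) = 237900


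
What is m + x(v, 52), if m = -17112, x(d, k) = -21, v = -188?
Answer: -17133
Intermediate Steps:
m + x(v, 52) = -17112 - 21 = -17133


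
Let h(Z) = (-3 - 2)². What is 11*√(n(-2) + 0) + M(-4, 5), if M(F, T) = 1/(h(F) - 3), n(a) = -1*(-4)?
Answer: 485/22 ≈ 22.045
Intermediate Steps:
n(a) = 4
h(Z) = 25 (h(Z) = (-5)² = 25)
M(F, T) = 1/22 (M(F, T) = 1/(25 - 3) = 1/22)
11*√(n(-2) + 0) + M(-4, 5) = 11*√(4 + 0) + 1/22 = 11*√4 + 1/22 = 11*2 + 1/22 = 22 + 1/22 = 485/22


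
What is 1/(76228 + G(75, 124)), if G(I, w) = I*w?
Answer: 1/85528 ≈ 1.1692e-5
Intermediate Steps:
1/(76228 + G(75, 124)) = 1/(76228 + 75*124) = 1/(76228 + 9300) = 1/85528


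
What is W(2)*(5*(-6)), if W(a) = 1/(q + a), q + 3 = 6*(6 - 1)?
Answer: -30/29 ≈ -1.0345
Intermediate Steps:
q = 27 (q = -3 + 6*(6 - 1) = -3 + 6*5 = -3 + 30 = 27)
W(a) = 1/(27 + a)
W(2)*(5*(-6)) = (5*(-6))/(27 + 2) = -30/29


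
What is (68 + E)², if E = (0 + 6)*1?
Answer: 5476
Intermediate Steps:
E = 6 (E = 6*1 = 6)
(68 + E)² = (68 + 6)² = 74² = 5476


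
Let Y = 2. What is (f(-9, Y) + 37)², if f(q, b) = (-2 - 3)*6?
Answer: 49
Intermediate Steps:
f(q, b) = -30 (f(q, b) = -5*6 = -30)
(f(-9, Y) + 37)² = (-30 + 37)² = 7² = 49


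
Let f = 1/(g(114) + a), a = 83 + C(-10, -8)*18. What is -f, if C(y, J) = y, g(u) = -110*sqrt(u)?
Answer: -97/1369991 + 110*sqrt(114)/1369991 ≈ 0.00078649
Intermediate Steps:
a = -97 (a = 83 - 10*18 = 83 - 180 = -97)
f = 1/(-97 - 110*sqrt(114)) (f = 1/(-110*sqrt(114) - 97) = 1/(-97 - 110*sqrt(114)) ≈ -0.00078649)
-f = -(97/1369991 - 110*sqrt(114)/1369991) = -97/1369991 + 110*sqrt(114)/1369991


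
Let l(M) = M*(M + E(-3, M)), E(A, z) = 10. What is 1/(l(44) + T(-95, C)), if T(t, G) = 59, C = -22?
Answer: 1/2435 ≈ 0.00041068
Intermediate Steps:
l(M) = M*(10 + M) (l(M) = M*(M + 10) = M*(10 + M))
1/(l(44) + T(-95, C)) = 1/(44*(10 + 44) + 59) = 1/(44*54 + 59) = 1/(2376 + 59) = 1/2435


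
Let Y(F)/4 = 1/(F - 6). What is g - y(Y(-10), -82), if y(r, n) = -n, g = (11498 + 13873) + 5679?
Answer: 30968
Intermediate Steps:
Y(F) = 4/(-6 + F) (Y(F) = 4/(F - 6) = 4/(-6 + F))
g = 31050 (g = 25371 + 5679 = 31050)
g - y(Y(-10), -82) = 31050 - (-1)*(-82) = 31050 - 1*82 = 31050 - 82 = 30968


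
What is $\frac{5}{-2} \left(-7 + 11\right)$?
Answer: $-10$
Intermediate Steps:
$\frac{5}{-2} \left(-7 + 11\right) = 5 \left(- \frac{1}{2}\right) 4 = \left(- \frac{5}{2}\right) 4 = -10$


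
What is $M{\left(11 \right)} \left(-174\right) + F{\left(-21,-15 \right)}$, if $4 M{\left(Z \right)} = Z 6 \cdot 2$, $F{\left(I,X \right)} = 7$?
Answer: $-5735$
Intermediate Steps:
$M{\left(Z \right)} = 3 Z$ ($M{\left(Z \right)} = \frac{Z 6 \cdot 2}{4} = \frac{6 Z 2}{4} = \frac{12 Z}{4} = 3 Z$)
$M{\left(11 \right)} \left(-174\right) + F{\left(-21,-15 \right)} = 3 \cdot 11 \left(-174\right) + 7 = 33 \left(-174\right) + 7 = -5742 + 7 = -5735$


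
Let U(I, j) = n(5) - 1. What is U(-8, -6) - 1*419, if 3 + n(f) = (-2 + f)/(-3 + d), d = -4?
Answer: -2964/7 ≈ -423.43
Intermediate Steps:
n(f) = -19/7 - f/7 (n(f) = -3 + (-2 + f)/(-3 - 4) = -3 + (-2 + f)/(-7) = -3 + (-2 + f)*(-1/7) = -3 + (2/7 - f/7) = -19/7 - f/7)
U(I, j) = -31/7 (U(I, j) = (-19/7 - 1/7*5) - 1 = (-19/7 - 5/7) - 1 = -24/7 - 1 = -31/7)
U(-8, -6) - 1*419 = -31/7 - 1*419 = -31/7 - 419 = -2964/7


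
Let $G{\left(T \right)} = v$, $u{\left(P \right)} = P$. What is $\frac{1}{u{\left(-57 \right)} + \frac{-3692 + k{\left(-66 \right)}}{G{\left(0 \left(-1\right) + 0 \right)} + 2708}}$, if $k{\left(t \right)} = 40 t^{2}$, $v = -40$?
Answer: $\frac{667}{4618} \approx 0.14443$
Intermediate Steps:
$G{\left(T \right)} = -40$
$\frac{1}{u{\left(-57 \right)} + \frac{-3692 + k{\left(-66 \right)}}{G{\left(0 \left(-1\right) + 0 \right)} + 2708}} = \frac{1}{-57 + \frac{-3692 + 40 \left(-66\right)^{2}}{-40 + 2708}} = \frac{1}{-57 + \frac{-3692 + 40 \cdot 4356}{2668}} = \frac{1}{-57 + \left(-3692 + 174240\right) \frac{1}{2668}} = \frac{1}{-57 + 170548 \cdot \frac{1}{2668}} = \frac{1}{-57 + \frac{42637}{667}} = \frac{1}{\frac{4618}{667}} = \frac{667}{4618}$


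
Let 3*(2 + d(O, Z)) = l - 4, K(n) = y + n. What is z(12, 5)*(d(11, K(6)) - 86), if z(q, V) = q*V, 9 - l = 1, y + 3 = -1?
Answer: -5200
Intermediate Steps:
y = -4 (y = -3 - 1 = -4)
K(n) = -4 + n
l = 8 (l = 9 - 1*1 = 9 - 1 = 8)
d(O, Z) = -2/3 (d(O, Z) = -2 + (8 - 4)/3 = -2 + (1/3)*4 = -2 + 4/3 = -2/3)
z(q, V) = V*q
z(12, 5)*(d(11, K(6)) - 86) = (5*12)*(-2/3 - 86) = 60*(-260/3) = -5200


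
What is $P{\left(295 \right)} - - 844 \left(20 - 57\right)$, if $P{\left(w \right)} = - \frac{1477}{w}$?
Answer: $- \frac{9213737}{295} \approx -31233.0$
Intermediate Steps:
$P{\left(295 \right)} - - 844 \left(20 - 57\right) = - \frac{1477}{295} - - 844 \left(20 - 57\right) = \left(-1477\right) \frac{1}{295} - \left(-844\right) \left(-37\right) = - \frac{1477}{295} - 31228 = - \frac{9213737}{295}$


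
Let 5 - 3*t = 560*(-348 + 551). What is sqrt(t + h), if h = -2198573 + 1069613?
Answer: I*sqrt(10501665)/3 ≈ 1080.2*I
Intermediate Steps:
h = -1128960
t = -113675/3 (t = 5/3 - 560*(-348 + 551)/3 = 5/3 - 560*203/3 = 5/3 - 1/3*113680 = 5/3 - 113680/3 = -113675/3 ≈ -37892.)
sqrt(t + h) = sqrt(-113675/3 - 1128960) = sqrt(-3500555/3) = I*sqrt(10501665)/3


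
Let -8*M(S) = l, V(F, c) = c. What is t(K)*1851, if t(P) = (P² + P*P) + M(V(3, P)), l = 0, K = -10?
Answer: 370200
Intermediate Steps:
M(S) = 0 (M(S) = -⅛*0 = 0)
t(P) = 2*P² (t(P) = (P² + P*P) + 0 = (P² + P²) + 0 = 2*P² + 0 = 2*P²)
t(K)*1851 = (2*(-10)²)*1851 = (2*100)*1851 = 200*1851 = 370200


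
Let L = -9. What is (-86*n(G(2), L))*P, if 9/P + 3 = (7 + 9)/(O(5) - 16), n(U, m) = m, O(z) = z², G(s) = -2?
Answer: -62694/11 ≈ -5699.5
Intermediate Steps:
P = -81/11 (P = 9/(-3 + (7 + 9)/(5² - 16)) = 9/(-3 + 16/(25 - 16)) = 9/(-3 + 16/9) = 9/(-11/9) = 9*(-9/11) = -81/11 ≈ -7.3636)
(-86*n(G(2), L))*P = -86*(-9)*(-81/11) = 774*(-81/11) = -62694/11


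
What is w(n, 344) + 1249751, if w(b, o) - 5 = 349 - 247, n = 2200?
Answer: 1249858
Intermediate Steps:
w(b, o) = 107 (w(b, o) = 5 + (349 - 247) = 5 + 102 = 107)
w(n, 344) + 1249751 = 107 + 1249751 = 1249858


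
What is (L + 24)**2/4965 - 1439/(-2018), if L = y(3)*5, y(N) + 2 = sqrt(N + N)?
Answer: 7842863/10019370 + 28*sqrt(6)/993 ≈ 0.85184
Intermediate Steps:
y(N) = -2 + sqrt(2)*sqrt(N) (y(N) = -2 + sqrt(N + N) = -2 + sqrt(2*N) = -2 + sqrt(2)*sqrt(N))
L = -10 + 5*sqrt(6) (L = (-2 + sqrt(2)*sqrt(3))*5 = (-2 + sqrt(6))*5 = -10 + 5*sqrt(6) ≈ 2.2474)
(L + 24)**2/4965 - 1439/(-2018) = ((-10 + 5*sqrt(6)) + 24)**2/4965 - 1439/(-2018) = (14 + 5*sqrt(6))**2*(1/4965) - 1439*(-1/2018) = (14 + 5*sqrt(6))**2/4965 + 1439/2018 = 1439/2018 + (14 + 5*sqrt(6))**2/4965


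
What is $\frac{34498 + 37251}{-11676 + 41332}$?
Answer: $\frac{71749}{29656} \approx 2.4194$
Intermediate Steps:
$\frac{34498 + 37251}{-11676 + 41332} = \frac{71749}{29656}$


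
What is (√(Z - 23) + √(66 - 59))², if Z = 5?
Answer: -11 + 6*I*√14 ≈ -11.0 + 22.45*I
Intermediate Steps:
(√(Z - 23) + √(66 - 59))² = (√(5 - 23) + √(66 - 59))² = (√(-18) + √7)² = (3*I*√2 + √7)² = (√7 + 3*I*√2)²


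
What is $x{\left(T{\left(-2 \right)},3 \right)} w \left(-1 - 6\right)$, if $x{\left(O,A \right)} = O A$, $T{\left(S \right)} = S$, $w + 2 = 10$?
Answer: $336$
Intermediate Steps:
$w = 8$ ($w = -2 + 10 = 8$)
$x{\left(O,A \right)} = A O$
$x{\left(T{\left(-2 \right)},3 \right)} w \left(-1 - 6\right) = 3 \left(-2\right) 8 \left(-1 - 6\right) = \left(-6\right) 8 \left(-1 - 6\right) = \left(-48\right) \left(-7\right) = 336$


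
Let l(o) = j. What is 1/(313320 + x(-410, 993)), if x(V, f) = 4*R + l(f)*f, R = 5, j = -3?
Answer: 1/310361 ≈ 3.2221e-6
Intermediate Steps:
l(o) = -3
x(V, f) = 20 - 3*f (x(V, f) = 4*5 - 3*f = 20 - 3*f)
1/(313320 + x(-410, 993)) = 1/(313320 + (20 - 3*993)) = 1/(313320 + (20 - 2979)) = 1/(313320 - 2959) = 1/310361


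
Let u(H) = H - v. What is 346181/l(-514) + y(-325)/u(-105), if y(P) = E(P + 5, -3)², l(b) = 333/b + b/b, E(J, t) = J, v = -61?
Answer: 1952673774/1991 ≈ 9.8075e+5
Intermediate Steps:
l(b) = 1 + 333/b (l(b) = 333/b + 1 = 1 + 333/b)
u(H) = 61 + H (u(H) = H - 1*(-61) = H + 61 = 61 + H)
y(P) = (5 + P)² (y(P) = (P + 5)² = (5 + P)²)
346181/l(-514) + y(-325)/u(-105) = 346181/(((333 - 514)/(-514))) + (5 - 325)²/(61 - 105) = 346181/((-1/514*(-181))) + (-320)²/(-44) = 346181/(181/514) + 102400*(-1/44) = 346181*(514/181) - 25600/11 = 177937034/181 - 25600/11 = 1952673774/1991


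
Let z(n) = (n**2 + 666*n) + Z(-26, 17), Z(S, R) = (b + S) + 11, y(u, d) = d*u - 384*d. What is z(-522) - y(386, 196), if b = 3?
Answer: -75572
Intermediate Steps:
y(u, d) = -384*d + d*u
Z(S, R) = 14 + S (Z(S, R) = (3 + S) + 11 = 14 + S)
z(n) = -12 + n**2 + 666*n (z(n) = (n**2 + 666*n) + (14 - 26) = (n**2 + 666*n) - 12 = -12 + n**2 + 666*n)
z(-522) - y(386, 196) = (-12 + (-522)**2 + 666*(-522)) - 196*(-384 + 386) = (-12 + 272484 - 347652) - 196*2 = -75180 - 1*392 = -75180 - 392 = -75572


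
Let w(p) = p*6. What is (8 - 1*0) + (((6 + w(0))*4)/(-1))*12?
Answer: -280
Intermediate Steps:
w(p) = 6*p
(8 - 1*0) + (((6 + w(0))*4)/(-1))*12 = (8 - 1*0) + (((6 + 6*0)*4)/(-1))*12 = (8 + 0) + (((6 + 0)*4)*(-1))*12 = 8 + ((6*4)*(-1))*12 = 8 + (24*(-1))*12 = 8 - 24*12 = 8 - 288 = -280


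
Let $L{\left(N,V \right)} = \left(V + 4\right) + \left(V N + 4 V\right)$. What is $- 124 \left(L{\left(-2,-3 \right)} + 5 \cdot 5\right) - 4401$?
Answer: $-6881$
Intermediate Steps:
$L{\left(N,V \right)} = 4 + 5 V + N V$ ($L{\left(N,V \right)} = \left(4 + V\right) + \left(N V + 4 V\right) = \left(4 + V\right) + \left(4 V + N V\right) = 4 + 5 V + N V$)
$- 124 \left(L{\left(-2,-3 \right)} + 5 \cdot 5\right) - 4401 = - 124 \left(\left(4 + 5 \left(-3\right) - -6\right) + 5 \cdot 5\right) - 4401 = - 124 \left(\left(4 - 15 + 6\right) + 25\right) - 4401 = - 124 \left(-5 + 25\right) - 4401 = \left(-124\right) 20 - 4401 = -2480 - 4401 = -6881$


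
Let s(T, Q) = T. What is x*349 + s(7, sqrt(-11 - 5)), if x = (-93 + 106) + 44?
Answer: 19900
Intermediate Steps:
x = 57 (x = 13 + 44 = 57)
x*349 + s(7, sqrt(-11 - 5)) = 57*349 + 7 = 19893 + 7 = 19900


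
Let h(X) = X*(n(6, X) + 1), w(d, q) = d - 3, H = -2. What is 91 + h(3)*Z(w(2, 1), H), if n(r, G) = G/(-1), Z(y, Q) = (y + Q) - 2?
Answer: 121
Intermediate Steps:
w(d, q) = -3 + d
Z(y, Q) = -2 + Q + y (Z(y, Q) = (Q + y) - 2 = -2 + Q + y)
n(r, G) = -G (n(r, G) = G*(-1) = -G)
h(X) = X*(1 - X) (h(X) = X*(-X + 1) = X*(1 - X))
91 + h(3)*Z(w(2, 1), H) = 91 + (3*(1 - 1*3))*(-2 - 2 + (-3 + 2)) = 91 + (3*(1 - 3))*(-2 - 2 - 1) = 91 + (3*(-2))*(-5) = 91 - 6*(-5) = 91 + 30 = 121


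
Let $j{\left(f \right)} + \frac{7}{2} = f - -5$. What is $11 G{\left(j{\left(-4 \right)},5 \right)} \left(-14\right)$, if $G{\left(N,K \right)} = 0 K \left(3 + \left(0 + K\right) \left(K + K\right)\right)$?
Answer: $0$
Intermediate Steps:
$j{\left(f \right)} = \frac{3}{2} + f$ ($j{\left(f \right)} = - \frac{7}{2} + \left(f - -5\right) = - \frac{7}{2} + \left(f + 5\right) = - \frac{7}{2} + \left(5 + f\right) = \frac{3}{2} + f$)
$G{\left(N,K \right)} = 0$ ($G{\left(N,K \right)} = 0 \left(3 + K 2 K\right) = 0 \left(3 + 2 K^{2}\right) = 0$)
$11 G{\left(j{\left(-4 \right)},5 \right)} \left(-14\right) = 11 \cdot 0 \left(-14\right) = 0 \left(-14\right) = 0$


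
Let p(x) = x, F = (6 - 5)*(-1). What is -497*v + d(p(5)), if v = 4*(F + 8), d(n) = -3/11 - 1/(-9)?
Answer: -1377700/99 ≈ -13916.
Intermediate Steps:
F = -1 (F = 1*(-1) = -1)
d(n) = -16/99 (d(n) = -3*1/11 - 1*(-⅑) = -3/11 + ⅑ = -16/99)
v = 28 (v = 4*(-1 + 8) = 4*7 = 28)
-497*v + d(p(5)) = -497*28 - 16/99 = -13916 - 16/99 = -1377700/99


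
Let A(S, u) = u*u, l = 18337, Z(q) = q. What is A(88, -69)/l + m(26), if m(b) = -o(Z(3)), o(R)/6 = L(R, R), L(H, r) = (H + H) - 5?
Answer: -105261/18337 ≈ -5.7404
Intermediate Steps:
L(H, r) = -5 + 2*H (L(H, r) = 2*H - 5 = -5 + 2*H)
A(S, u) = u²
o(R) = -30 + 12*R (o(R) = 6*(-5 + 2*R) = -30 + 12*R)
m(b) = -6 (m(b) = -(-30 + 12*3) = -(-30 + 36) = -1*6 = -6)
A(88, -69)/l + m(26) = (-69)²/18337 - 6 = 4761*(1/18337) - 6 = 4761/18337 - 6 = -105261/18337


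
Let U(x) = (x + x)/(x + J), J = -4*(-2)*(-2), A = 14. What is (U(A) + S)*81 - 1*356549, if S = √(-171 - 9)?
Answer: -357683 + 486*I*√5 ≈ -3.5768e+5 + 1086.7*I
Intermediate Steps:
S = 6*I*√5 (S = √(-180) = 6*I*√5 ≈ 13.416*I)
J = -16 (J = 8*(-2) = -16)
U(x) = 2*x/(-16 + x) (U(x) = (x + x)/(x - 16) = (2*x)/(-16 + x) = 2*x/(-16 + x))
(U(A) + S)*81 - 1*356549 = (2*14/(-16 + 14) + 6*I*√5)*81 - 1*356549 = (2*14/(-2) + 6*I*√5)*81 - 356549 = (2*14*(-½) + 6*I*√5)*81 - 356549 = (-14 + 6*I*√5)*81 - 356549 = (-1134 + 486*I*√5) - 356549 = -357683 + 486*I*√5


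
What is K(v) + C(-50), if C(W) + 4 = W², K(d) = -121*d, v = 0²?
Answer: 2496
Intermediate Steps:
v = 0
C(W) = -4 + W²
K(v) + C(-50) = -121*0 + (-4 + (-50)²) = 0 + (-4 + 2500) = 0 + 2496 = 2496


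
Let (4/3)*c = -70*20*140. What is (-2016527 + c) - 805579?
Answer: -2969106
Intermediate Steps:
c = -147000 (c = 3*(-70*20*140)/4 = 3*(-1400*140)/4 = (3/4)*(-196000) = -147000)
(-2016527 + c) - 805579 = (-2016527 - 147000) - 805579 = -2163527 - 805579 = -2969106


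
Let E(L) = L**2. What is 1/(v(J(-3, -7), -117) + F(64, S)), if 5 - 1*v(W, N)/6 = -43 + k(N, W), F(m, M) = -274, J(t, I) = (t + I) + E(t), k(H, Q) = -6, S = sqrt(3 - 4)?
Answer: 1/50 ≈ 0.020000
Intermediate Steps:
S = I (S = sqrt(-1) = I ≈ 1.0*I)
J(t, I) = I + t + t**2 (J(t, I) = (t + I) + t**2 = (I + t) + t**2 = I + t + t**2)
v(W, N) = 324 (v(W, N) = 30 - 6*(-43 - 6) = 30 - 6*(-49) = 30 + 294 = 324)
1/(v(J(-3, -7), -117) + F(64, S)) = 1/(324 - 274) = 1/50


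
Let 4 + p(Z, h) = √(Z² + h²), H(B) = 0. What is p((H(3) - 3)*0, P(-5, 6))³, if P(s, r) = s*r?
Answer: 17576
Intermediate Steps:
P(s, r) = r*s
p(Z, h) = -4 + √(Z² + h²)
p((H(3) - 3)*0, P(-5, 6))³ = (-4 + √(((0 - 3)*0)² + (6*(-5))²))³ = (-4 + √((-3*0)² + (-30)²))³ = (-4 + √(0² + 900))³ = (-4 + √(0 + 900))³ = (-4 + √900)³ = (-4 + 30)³ = 26³ = 17576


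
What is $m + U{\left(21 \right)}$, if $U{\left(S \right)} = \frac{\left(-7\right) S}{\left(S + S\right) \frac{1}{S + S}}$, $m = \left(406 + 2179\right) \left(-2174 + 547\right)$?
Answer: $-4205942$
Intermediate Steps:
$m = -4205795$ ($m = 2585 \left(-1627\right) = -4205795$)
$U{\left(S \right)} = - 7 S$ ($U{\left(S \right)} = \frac{\left(-7\right) S}{2 S \frac{1}{2 S}} = \frac{\left(-7\right) S}{1} = - 7 S 1 = - 7 S$)
$m + U{\left(21 \right)} = -4205795 - 147 = -4205942$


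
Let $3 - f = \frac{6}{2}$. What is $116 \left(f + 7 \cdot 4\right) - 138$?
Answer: $3110$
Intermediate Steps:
$f = 0$ ($f = 3 - \frac{6}{2} = 3 - 6 \cdot \frac{1}{2} = 3 - 3 = 0$)
$116 \left(f + 7 \cdot 4\right) - 138 = 116 \left(0 + 7 \cdot 4\right) - 138 = 116 \left(0 + 28\right) - 138 = 116 \cdot 28 - 138 = 3248 - 138 = 3110$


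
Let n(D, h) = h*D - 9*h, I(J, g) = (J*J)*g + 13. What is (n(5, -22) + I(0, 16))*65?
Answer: 6565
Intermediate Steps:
I(J, g) = 13 + g*J² (I(J, g) = J²*g + 13 = g*J² + 13 = 13 + g*J²)
n(D, h) = -9*h + D*h (n(D, h) = D*h - 9*h = -9*h + D*h)
(n(5, -22) + I(0, 16))*65 = (-22*(-9 + 5) + (13 + 16*0²))*65 = (-22*(-4) + (13 + 16*0))*65 = (88 + (13 + 0))*65 = (88 + 13)*65 = 101*65 = 6565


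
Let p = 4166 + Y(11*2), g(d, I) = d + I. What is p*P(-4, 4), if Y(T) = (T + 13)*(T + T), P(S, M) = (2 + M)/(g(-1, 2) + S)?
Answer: -11412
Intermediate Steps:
g(d, I) = I + d
P(S, M) = (2 + M)/(1 + S) (P(S, M) = (2 + M)/((2 - 1) + S) = (2 + M)/(1 + S))
Y(T) = 2*T*(13 + T) (Y(T) = (13 + T)*(2*T) = 2*T*(13 + T))
p = 5706 (p = 4166 + 2*(11*2)*(13 + 11*2) = 4166 + 2*22*(13 + 22) = 4166 + 2*22*35 = 4166 + 1540 = 5706)
p*P(-4, 4) = 5706*((2 + 4)/(1 - 4)) = 5706*(6/(-3)) = 5706*(-⅓*6) = 5706*(-2) = -11412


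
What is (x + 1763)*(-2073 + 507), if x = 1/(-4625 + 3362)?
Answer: -1162320696/421 ≈ -2.7609e+6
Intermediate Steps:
x = -1/1263 (x = 1/(-1263) = -1/1263 ≈ -0.00079177)
(x + 1763)*(-2073 + 507) = (-1/1263 + 1763)*(-2073 + 507) = (2226668/1263)*(-1566) = -1162320696/421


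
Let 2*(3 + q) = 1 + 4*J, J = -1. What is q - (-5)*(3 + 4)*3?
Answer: 201/2 ≈ 100.50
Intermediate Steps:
q = -9/2 (q = -3 + (1 + 4*(-1))/2 = -3 + (1 - 4)/2 = -3 + (½)*(-3) = -3 - 3/2 = -9/2 ≈ -4.5000)
q - (-5)*(3 + 4)*3 = -9/2 - (-5)*(3 + 4)*3 = -9/2 - (-5)*7*3 = -9/2 - 1*(-35)*3 = -9/2 + 35*3 = -9/2 + 105 = 201/2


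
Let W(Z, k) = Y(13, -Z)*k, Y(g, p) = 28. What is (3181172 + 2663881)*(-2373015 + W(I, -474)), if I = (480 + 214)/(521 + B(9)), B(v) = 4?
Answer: -13947973988211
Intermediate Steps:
I = 694/525 (I = (480 + 214)/(521 + 4) = 694/525 ≈ 1.3219)
W(Z, k) = 28*k
(3181172 + 2663881)*(-2373015 + W(I, -474)) = (3181172 + 2663881)*(-2373015 + 28*(-474)) = 5845053*(-2373015 - 13272) = 5845053*(-2386287) = -13947973988211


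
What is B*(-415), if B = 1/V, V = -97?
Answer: 415/97 ≈ 4.2784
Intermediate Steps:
B = -1/97 (B = 1/(-97) = -1/97 ≈ -0.010309)
B*(-415) = -1/97*(-415) = 415/97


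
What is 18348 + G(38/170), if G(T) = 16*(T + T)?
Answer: 1560188/85 ≈ 18355.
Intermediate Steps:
G(T) = 32*T (G(T) = 16*(2*T) = 32*T)
18348 + G(38/170) = 18348 + 32*(38/170) = 18348 + 32*(38*(1/170)) = 18348 + 32*(19/85) = 18348 + 608/85 = 1560188/85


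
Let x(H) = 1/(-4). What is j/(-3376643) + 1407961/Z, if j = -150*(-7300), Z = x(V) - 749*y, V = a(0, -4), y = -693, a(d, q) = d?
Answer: 16743258054692/7010677365961 ≈ 2.3883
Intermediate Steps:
V = 0
x(H) = -1/4
Z = 2076227/4 (Z = -1/4 - 749*(-693) = -1/4 + 519057 = 2076227/4 ≈ 5.1906e+5)
j = 1095000
j/(-3376643) + 1407961/Z = 1095000/(-3376643) + 1407961/(2076227/4) = 1095000*(-1/3376643) + 1407961*(4/2076227) = -1095000/3376643 + 5631844/2076227 = 16743258054692/7010677365961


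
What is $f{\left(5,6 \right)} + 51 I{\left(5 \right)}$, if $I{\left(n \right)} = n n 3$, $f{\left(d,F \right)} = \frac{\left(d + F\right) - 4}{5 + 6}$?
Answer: $\frac{42082}{11} \approx 3825.6$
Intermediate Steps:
$f{\left(d,F \right)} = - \frac{4}{11} + \frac{F}{11} + \frac{d}{11}$ ($f{\left(d,F \right)} = \frac{\left(F + d\right) - 4}{11} = \left(-4 + F + d\right) \frac{1}{11} = - \frac{4}{11} + \frac{F}{11} + \frac{d}{11}$)
$I{\left(n \right)} = 3 n^{2}$ ($I{\left(n \right)} = n^{2} \cdot 3 = 3 n^{2}$)
$f{\left(5,6 \right)} + 51 I{\left(5 \right)} = \left(- \frac{4}{11} + \frac{1}{11} \cdot 6 + \frac{1}{11} \cdot 5\right) + 51 \cdot 3 \cdot 5^{2} = \left(- \frac{4}{11} + \frac{6}{11} + \frac{5}{11}\right) + 51 \cdot 3 \cdot 25 = \frac{7}{11} + 51 \cdot 75 = \frac{7}{11} + 3825 = \frac{42082}{11}$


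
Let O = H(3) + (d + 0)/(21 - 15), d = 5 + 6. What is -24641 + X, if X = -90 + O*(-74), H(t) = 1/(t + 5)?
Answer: -298511/12 ≈ -24876.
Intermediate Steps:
d = 11
H(t) = 1/(5 + t)
O = 47/24 (O = 1/(5 + 3) + (11 + 0)/(21 - 15) = 1/8 + 11/6 = 47/24 ≈ 1.9583)
X = -2819/12 (X = -90 + (47/24)*(-74) = -90 - 1739/12 = -2819/12 ≈ -234.92)
-24641 + X = -24641 - 2819/12 = -298511/12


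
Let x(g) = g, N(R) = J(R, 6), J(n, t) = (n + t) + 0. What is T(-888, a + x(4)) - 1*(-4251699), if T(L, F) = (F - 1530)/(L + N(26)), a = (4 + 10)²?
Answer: 1819727837/428 ≈ 4.2517e+6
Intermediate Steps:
a = 196 (a = 14² = 196)
J(n, t) = n + t
N(R) = 6 + R (N(R) = R + 6 = 6 + R)
T(L, F) = (-1530 + F)/(32 + L) (T(L, F) = (F - 1530)/(L + (6 + 26)) = (-1530 + F)/(L + 32) = (-1530 + F)/(32 + L))
T(-888, a + x(4)) - 1*(-4251699) = (-1530 + (196 + 4))/(32 - 888) - 1*(-4251699) = (-1530 + 200)/(-856) + 4251699 = -1/856*(-1330) + 4251699 = 665/428 + 4251699 = 1819727837/428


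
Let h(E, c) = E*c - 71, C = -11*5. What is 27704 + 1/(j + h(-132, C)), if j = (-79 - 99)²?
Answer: 1076937593/38873 ≈ 27704.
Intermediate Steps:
j = 31684 (j = (-178)² = 31684)
C = -55
h(E, c) = -71 + E*c
27704 + 1/(j + h(-132, C)) = 27704 + 1/(31684 + (-71 - 132*(-55))) = 27704 + 1/(31684 + (-71 + 7260)) = 27704 + 1/(31684 + 7189) = 27704 + 1/38873 = 1076937593/38873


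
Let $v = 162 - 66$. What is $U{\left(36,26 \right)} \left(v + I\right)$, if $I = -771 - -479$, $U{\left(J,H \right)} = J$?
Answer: $-7056$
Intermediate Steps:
$v = 96$
$I = -292$ ($I = -771 + 479 = -292$)
$U{\left(36,26 \right)} \left(v + I\right) = 36 \left(96 - 292\right) = 36 \left(-196\right) = -7056$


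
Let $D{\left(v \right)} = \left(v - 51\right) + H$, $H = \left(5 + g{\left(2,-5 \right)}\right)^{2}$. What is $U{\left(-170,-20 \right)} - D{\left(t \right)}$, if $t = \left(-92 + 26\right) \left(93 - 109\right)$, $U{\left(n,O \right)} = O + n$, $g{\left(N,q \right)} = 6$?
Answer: $-1316$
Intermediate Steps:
$t = 1056$ ($t = \left(-66\right) \left(-16\right) = 1056$)
$H = 121$ ($H = \left(5 + 6\right)^{2} = 11^{2} = 121$)
$D{\left(v \right)} = 70 + v$ ($D{\left(v \right)} = \left(v - 51\right) + 121 = \left(-51 + v\right) + 121 = 70 + v$)
$U{\left(-170,-20 \right)} - D{\left(t \right)} = \left(-20 - 170\right) - \left(70 + 1056\right) = -190 - 1126 = -1316$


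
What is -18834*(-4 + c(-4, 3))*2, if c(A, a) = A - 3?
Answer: 414348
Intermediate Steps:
c(A, a) = -3 + A
-18834*(-4 + c(-4, 3))*2 = -18834*(-4 + (-3 - 4))*2 = -18834*(-4 - 7)*2 = -(-207174)*2 = -18834*(-22) = 414348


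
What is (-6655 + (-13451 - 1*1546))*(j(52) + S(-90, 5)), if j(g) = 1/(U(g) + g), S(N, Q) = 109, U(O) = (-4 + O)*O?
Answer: -1503368729/637 ≈ -2.3601e+6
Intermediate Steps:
U(O) = O*(-4 + O)
j(g) = 1/(g + g*(-4 + g)) (j(g) = 1/(g*(-4 + g) + g) = 1/(g + g*(-4 + g)))
(-6655 + (-13451 - 1*1546))*(j(52) + S(-90, 5)) = (-6655 + (-13451 - 1*1546))*(1/(52*(-3 + 52)) + 109) = (-6655 + (-13451 - 1546))*((1/52)/49 + 109) = (-6655 - 14997)*((1/52)*(1/49) + 109) = -21652*(1/2548 + 109) = -21652*277733/2548 = -1503368729/637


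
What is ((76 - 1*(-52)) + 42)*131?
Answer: 22270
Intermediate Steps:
((76 - 1*(-52)) + 42)*131 = ((76 + 52) + 42)*131 = (128 + 42)*131 = 170*131 = 22270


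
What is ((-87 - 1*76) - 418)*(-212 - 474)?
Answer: 398566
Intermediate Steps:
((-87 - 1*76) - 418)*(-212 - 474) = ((-87 - 76) - 418)*(-686) = (-163 - 418)*(-686) = -581*(-686) = 398566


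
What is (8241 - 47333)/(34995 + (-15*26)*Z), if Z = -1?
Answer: -116/105 ≈ -1.1048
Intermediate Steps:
(8241 - 47333)/(34995 + (-15*26)*Z) = (8241 - 47333)/(34995 - 15*26*(-1)) = -39092/(34995 - 390*(-1)) = -39092/(34995 + 390) = -39092/35385 = -39092*1/35385 = -116/105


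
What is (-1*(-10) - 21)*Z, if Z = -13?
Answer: 143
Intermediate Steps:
(-1*(-10) - 21)*Z = (-1*(-10) - 21)*(-13) = (10 - 21)*(-13) = -11*(-13) = 143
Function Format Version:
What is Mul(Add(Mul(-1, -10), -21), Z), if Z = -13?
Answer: 143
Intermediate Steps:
Mul(Add(Mul(-1, -10), -21), Z) = Mul(Add(Mul(-1, -10), -21), -13) = Mul(Add(10, -21), -13) = Mul(-11, -13) = 143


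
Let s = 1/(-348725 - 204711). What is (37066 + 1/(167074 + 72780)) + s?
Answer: 2460141556186143/66371919172 ≈ 37066.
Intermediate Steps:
s = -1/553436 (s = 1/(-553436) = -1/553436 ≈ -1.8069e-6)
(37066 + 1/(167074 + 72780)) + s = (37066 + 1/(167074 + 72780)) - 1/553436 = (37066 + 1/239854) - 1/553436 = 8890428365/239854 - 1/553436 = 2460141556186143/66371919172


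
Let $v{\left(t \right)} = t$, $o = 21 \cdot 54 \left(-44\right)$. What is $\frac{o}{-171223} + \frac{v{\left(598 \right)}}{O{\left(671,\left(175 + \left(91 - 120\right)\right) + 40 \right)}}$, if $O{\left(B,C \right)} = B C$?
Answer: $\frac{3164855765}{10684828869} \approx 0.2962$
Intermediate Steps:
$o = -49896$ ($o = 1134 \left(-44\right) = -49896$)
$\frac{o}{-171223} + \frac{v{\left(598 \right)}}{O{\left(671,\left(175 + \left(91 - 120\right)\right) + 40 \right)}} = - \frac{49896}{-171223} + \frac{598}{671 \left(\left(175 + \left(91 - 120\right)\right) + 40\right)} = \left(-49896\right) \left(- \frac{1}{171223}\right) + \frac{598}{671 \left(\left(175 + \left(91 - 120\right)\right) + 40\right)} = \frac{49896}{171223} + \frac{598}{671 \left(\left(175 - 29\right) + 40\right)} = \frac{49896}{171223} + \frac{598}{671 \left(146 + 40\right)} = \frac{49896}{171223} + \frac{598}{671 \cdot 186} = \frac{49896}{171223} + \frac{598}{124806} = \frac{49896}{171223} + 598 \cdot \frac{1}{124806} = \frac{49896}{171223} + \frac{299}{62403} = \frac{3164855765}{10684828869}$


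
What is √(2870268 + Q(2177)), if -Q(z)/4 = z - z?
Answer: 2*√717567 ≈ 1694.2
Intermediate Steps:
Q(z) = 0 (Q(z) = -4*(z - z) = -4*0 = 0)
√(2870268 + Q(2177)) = √(2870268 + 0) = √2870268 = 2*√717567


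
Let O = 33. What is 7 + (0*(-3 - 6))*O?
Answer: 7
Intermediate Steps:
7 + (0*(-3 - 6))*O = 7 + (0*(-3 - 6))*33 = 7 + (0*(-9))*33 = 7 + 0*33 = 7 + 0 = 7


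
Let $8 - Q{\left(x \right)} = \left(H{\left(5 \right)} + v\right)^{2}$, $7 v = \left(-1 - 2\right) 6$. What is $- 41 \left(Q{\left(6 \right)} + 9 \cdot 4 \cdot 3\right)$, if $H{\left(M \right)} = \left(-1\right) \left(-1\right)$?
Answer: $- \frac{228083}{49} \approx -4654.8$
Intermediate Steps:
$H{\left(M \right)} = 1$
$v = - \frac{18}{7}$ ($v = \frac{\left(-1 - 2\right) 6}{7} = \frac{\left(-3\right) 6}{7} = \frac{1}{7} \left(-18\right) = - \frac{18}{7} \approx -2.5714$)
$Q{\left(x \right)} = \frac{271}{49}$ ($Q{\left(x \right)} = 8 - \left(1 - \frac{18}{7}\right)^{2} = 8 - \left(- \frac{11}{7}\right)^{2} = 8 - \frac{121}{49} = \frac{271}{49}$)
$- 41 \left(Q{\left(6 \right)} + 9 \cdot 4 \cdot 3\right) = - 41 \left(\frac{271}{49} + 9 \cdot 4 \cdot 3\right) = - 41 \left(\frac{271}{49} + 36 \cdot 3\right) = - 41 \left(\frac{271}{49} + 108\right) = \left(-41\right) \frac{5563}{49} = - \frac{228083}{49}$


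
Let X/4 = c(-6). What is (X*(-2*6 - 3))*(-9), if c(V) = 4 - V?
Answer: 5400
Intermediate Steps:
X = 40 (X = 4*(4 - 1*(-6)) = 4*(4 + 6) = 4*10 = 40)
(X*(-2*6 - 3))*(-9) = (40*(-2*6 - 3))*(-9) = (40*(-12 - 3))*(-9) = (40*(-15))*(-9) = -600*(-9) = 5400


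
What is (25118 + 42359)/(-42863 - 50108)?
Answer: -67477/92971 ≈ -0.72579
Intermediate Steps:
(25118 + 42359)/(-42863 - 50108) = 67477/(-92971) = 67477*(-1/92971) = -67477/92971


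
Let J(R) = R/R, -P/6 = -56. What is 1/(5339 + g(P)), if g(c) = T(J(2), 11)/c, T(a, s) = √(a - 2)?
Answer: 602751744/3218091561217 - 336*I/3218091561217 ≈ 0.0001873 - 1.0441e-10*I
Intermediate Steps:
P = 336 (P = -6*(-56) = 336)
J(R) = 1
T(a, s) = √(-2 + a)
g(c) = I/c (g(c) = √(-2 + 1)/c = √(-1)/c = I/c)
1/(5339 + g(P)) = 1/(5339 + I/336) = 112896*(5339 - I/336)/3218091561217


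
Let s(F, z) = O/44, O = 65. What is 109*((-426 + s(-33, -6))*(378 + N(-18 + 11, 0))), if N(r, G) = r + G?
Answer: -755360081/44 ≈ -1.7167e+7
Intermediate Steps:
s(F, z) = 65/44
N(r, G) = G + r
109*((-426 + s(-33, -6))*(378 + N(-18 + 11, 0))) = 109*((-426 + 65/44)*(378 + (0 + (-18 + 11)))) = 109*(-18679*(378 + (0 - 7))/44) = 109*(-18679*(378 - 7)/44) = 109*(-18679/44*371) = 109*(-6929909/44) = -755360081/44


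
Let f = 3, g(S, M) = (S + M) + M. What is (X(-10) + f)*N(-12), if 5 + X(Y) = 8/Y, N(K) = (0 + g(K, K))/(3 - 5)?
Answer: -252/5 ≈ -50.400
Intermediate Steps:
g(S, M) = S + 2*M (g(S, M) = (M + S) + M = S + 2*M)
N(K) = -3*K/2 (N(K) = (0 + (K + 2*K))/(3 - 5) = (0 + 3*K)/(-2) = (3*K)*(-½) = -3*K/2)
X(Y) = -5 + 8/Y
(X(-10) + f)*N(-12) = ((-5 + 8/(-10)) + 3)*(-3/2*(-12)) = ((-5 + 8*(-⅒)) + 3)*18 = ((-5 - ⅘) + 3)*18 = (-29/5 + 3)*18 = -14/5*18 = -252/5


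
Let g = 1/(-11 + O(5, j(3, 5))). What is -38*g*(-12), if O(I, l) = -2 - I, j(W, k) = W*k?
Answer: -76/3 ≈ -25.333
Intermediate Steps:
g = -1/18 (g = 1/(-11 + (-2 - 1*5)) = 1/(-11 + (-2 - 5)) = 1/(-11 - 7) = 1/(-18) = -1/18 ≈ -0.055556)
-38*g*(-12) = -38*(-1/18)*(-12) = (19/9)*(-12) = -76/3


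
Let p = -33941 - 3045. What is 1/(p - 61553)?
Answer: -1/98539 ≈ -1.0148e-5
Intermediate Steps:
p = -36986
1/(p - 61553) = 1/(-36986 - 61553) = 1/(-98539) = -1/98539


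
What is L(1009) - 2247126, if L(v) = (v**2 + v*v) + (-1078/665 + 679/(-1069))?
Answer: -21424678151/101555 ≈ -2.1097e+5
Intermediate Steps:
L(v) = -229131/101555 + 2*v**2 (L(v) = (v**2 + v**2) + (-1078*1/665 + 679*(-1/1069)) = 2*v**2 + (-154/95 - 679/1069) = 2*v**2 - 229131/101555 = -229131/101555 + 2*v**2)
L(1009) - 2247126 = (-229131/101555 + 2*1009**2) - 2247126 = (-229131/101555 + 2*1018081) - 2247126 = (-229131/101555 + 2036162) - 2247126 = 206782202779/101555 - 2247126 = -21424678151/101555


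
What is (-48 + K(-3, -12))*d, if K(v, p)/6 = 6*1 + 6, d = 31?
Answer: 744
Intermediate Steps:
K(v, p) = 72 (K(v, p) = 6*(6*1 + 6) = 6*(6 + 6) = 6*12 = 72)
(-48 + K(-3, -12))*d = (-48 + 72)*31 = 24*31 = 744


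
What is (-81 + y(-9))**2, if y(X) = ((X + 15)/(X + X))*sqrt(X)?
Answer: (81 + I)**2 ≈ 6560.0 + 162.0*I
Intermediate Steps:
y(X) = (15 + X)/(2*sqrt(X)) (y(X) = ((15 + X)/((2*X)))*sqrt(X) = ((15 + X)*(1/(2*X)))*sqrt(X) = ((15 + X)/(2*X))*sqrt(X) = (15 + X)/(2*sqrt(X)))
(-81 + y(-9))**2 = (-81 + (15 - 9)/(2*sqrt(-9)))**2 = (-81 + (1/2)*(-I/3)*6)**2 = (-81 - I)**2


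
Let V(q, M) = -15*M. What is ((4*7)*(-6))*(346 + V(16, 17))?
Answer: -15288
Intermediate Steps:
((4*7)*(-6))*(346 + V(16, 17)) = ((4*7)*(-6))*(346 - 15*17) = (28*(-6))*(346 - 255) = -168*91 = -15288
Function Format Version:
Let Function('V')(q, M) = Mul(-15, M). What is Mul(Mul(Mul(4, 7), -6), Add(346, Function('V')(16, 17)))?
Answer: -15288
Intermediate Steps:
Mul(Mul(Mul(4, 7), -6), Add(346, Function('V')(16, 17))) = Mul(Mul(Mul(4, 7), -6), Add(346, Mul(-15, 17))) = Mul(Mul(28, -6), Add(346, -255)) = Mul(-168, 91) = -15288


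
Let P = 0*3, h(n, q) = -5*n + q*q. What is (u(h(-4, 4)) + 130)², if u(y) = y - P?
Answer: 27556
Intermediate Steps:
h(n, q) = q² - 5*n (h(n, q) = -5*n + q² = q² - 5*n)
P = 0
u(y) = y (u(y) = y - 1*0 = y + 0 = y)
(u(h(-4, 4)) + 130)² = ((4² - 5*(-4)) + 130)² = ((16 + 20) + 130)² = (36 + 130)² = 166² = 27556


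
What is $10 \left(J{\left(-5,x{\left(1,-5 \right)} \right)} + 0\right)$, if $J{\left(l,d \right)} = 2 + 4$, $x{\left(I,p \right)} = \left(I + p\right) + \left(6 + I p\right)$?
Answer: $60$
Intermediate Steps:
$x{\left(I,p \right)} = 6 + I + p + I p$
$J{\left(l,d \right)} = 6$
$10 \left(J{\left(-5,x{\left(1,-5 \right)} \right)} + 0\right) = 10 \left(6 + 0\right) = 10 \cdot 6 = 60$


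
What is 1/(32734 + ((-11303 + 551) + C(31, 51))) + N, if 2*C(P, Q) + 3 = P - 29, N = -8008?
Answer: -352055702/43963 ≈ -8008.0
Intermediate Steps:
C(P, Q) = -16 + P/2 (C(P, Q) = -3/2 + (P - 29)/2 = -3/2 + (-29 + P)/2 = -3/2 + (-29/2 + P/2) = -16 + P/2)
1/(32734 + ((-11303 + 551) + C(31, 51))) + N = 1/(32734 + ((-11303 + 551) + (-16 + (½)*31))) - 8008 = 1/(32734 + (-10752 + (-16 + 31/2))) - 8008 = 1/(32734 + (-10752 - ½)) - 8008 = 1/(32734 - 21505/2) - 8008 = 1/(43963/2) - 8008 = 2/43963 - 8008 = -352055702/43963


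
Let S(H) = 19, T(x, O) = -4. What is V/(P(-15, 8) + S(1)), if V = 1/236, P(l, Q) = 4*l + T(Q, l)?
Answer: -1/10620 ≈ -9.4162e-5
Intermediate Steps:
P(l, Q) = -4 + 4*l (P(l, Q) = 4*l - 4 = -4 + 4*l)
V = 1/236 ≈ 0.0042373
V/(P(-15, 8) + S(1)) = 1/(236*((-4 + 4*(-15)) + 19)) = 1/(236*((-4 - 60) + 19)) = 1/(236*(-64 + 19)) = (1/236)/(-45) = (1/236)*(-1/45) = -1/10620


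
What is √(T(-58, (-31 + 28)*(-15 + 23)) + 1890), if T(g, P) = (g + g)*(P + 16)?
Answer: √2818 ≈ 53.085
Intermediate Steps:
T(g, P) = 2*g*(16 + P) (T(g, P) = (2*g)*(16 + P) = 2*g*(16 + P))
√(T(-58, (-31 + 28)*(-15 + 23)) + 1890) = √(2*(-58)*(16 + (-31 + 28)*(-15 + 23)) + 1890) = √(2*(-58)*(16 - 3*8) + 1890) = √(2*(-58)*(16 - 24) + 1890) = √(2*(-58)*(-8) + 1890) = √(928 + 1890) = √2818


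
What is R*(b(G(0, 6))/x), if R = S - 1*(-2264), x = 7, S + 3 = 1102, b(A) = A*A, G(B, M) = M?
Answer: 121068/7 ≈ 17295.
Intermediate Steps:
b(A) = A²
S = 1099 (S = -3 + 1102 = 1099)
R = 3363 (R = 1099 - 1*(-2264) = 1099 + 2264 = 3363)
R*(b(G(0, 6))/x) = 3363*(6²/7) = 3363*(36*(⅐)) = 3363*(36/7) = 121068/7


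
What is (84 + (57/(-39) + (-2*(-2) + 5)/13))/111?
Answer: 1082/1443 ≈ 0.74983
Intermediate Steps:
(84 + (57/(-39) + (-2*(-2) + 5)/13))/111 = (84 + (57*(-1/39) + (4 + 5)*(1/13)))*(1/111) = (84 + (-19/13 + 9*(1/13)))*(1/111) = (84 + (-19/13 + 9/13))*(1/111) = (84 - 10/13)*(1/111) = (1082/13)*(1/111) = 1082/1443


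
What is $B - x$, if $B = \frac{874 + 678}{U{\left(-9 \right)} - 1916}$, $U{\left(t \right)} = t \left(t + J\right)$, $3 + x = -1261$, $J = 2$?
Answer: $\frac{2340640}{1853} \approx 1263.2$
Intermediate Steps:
$x = -1264$ ($x = -3 - 1261 = -1264$)
$U{\left(t \right)} = t \left(2 + t\right)$ ($U{\left(t \right)} = t \left(t + 2\right) = t \left(2 + t\right)$)
$B = - \frac{1552}{1853}$ ($B = \frac{874 + 678}{- 9 \left(2 - 9\right) - 1916} = \frac{1552}{\left(-9\right) \left(-7\right) - 1916} = \frac{1552}{63 - 1916} = \frac{1552}{-1853} = 1552 \left(- \frac{1}{1853}\right) = - \frac{1552}{1853} \approx -0.83756$)
$B - x = - \frac{1552}{1853} - -1264 = - \frac{1552}{1853} + 1264 = \frac{2340640}{1853}$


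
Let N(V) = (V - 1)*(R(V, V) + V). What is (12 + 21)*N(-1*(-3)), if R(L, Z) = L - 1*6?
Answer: 0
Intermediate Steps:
R(L, Z) = -6 + L (R(L, Z) = L - 6 = -6 + L)
N(V) = (-1 + V)*(-6 + 2*V) (N(V) = (V - 1)*((-6 + V) + V) = (-1 + V)*(-6 + 2*V))
(12 + 21)*N(-1*(-3)) = (12 + 21)*(6 - (-8)*(-3) + 2*(-1*(-3))**2) = 33*(6 - 8*3 + 2*3**2) = 33*(6 - 24 + 2*9) = 33*(6 - 24 + 18) = 33*0 = 0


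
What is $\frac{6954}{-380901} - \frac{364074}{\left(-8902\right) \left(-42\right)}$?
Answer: $- \frac{7848674445}{7911821638} \approx -0.99202$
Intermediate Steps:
$\frac{6954}{-380901} - \frac{364074}{\left(-8902\right) \left(-42\right)} = 6954 \left(- \frac{1}{380901}\right) - \frac{364074}{373884} = - \frac{2318}{126967} - \frac{60679}{62314} = - \frac{7848674445}{7911821638}$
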